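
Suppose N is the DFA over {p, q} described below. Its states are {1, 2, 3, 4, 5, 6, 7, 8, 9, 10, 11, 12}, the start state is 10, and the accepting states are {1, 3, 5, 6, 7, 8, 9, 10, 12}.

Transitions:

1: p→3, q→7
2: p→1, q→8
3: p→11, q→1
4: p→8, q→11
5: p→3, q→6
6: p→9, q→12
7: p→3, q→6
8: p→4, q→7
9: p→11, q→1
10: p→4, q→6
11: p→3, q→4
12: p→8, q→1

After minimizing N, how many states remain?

3

First remove the unreachable states {2,5}; 10 states remain.
P0 = {1,3,6,7,8,9,10,12} | {4,11}.
Refine {1,3,6,7,8,9,10,12} on symbol p: members go to different blocks, giving {1,6,7,12} and {3,8,9,10}.
No further refinement is possible. Final partition (3 blocks): {1,6,7,12} | {4,11} | {3,8,9,10}.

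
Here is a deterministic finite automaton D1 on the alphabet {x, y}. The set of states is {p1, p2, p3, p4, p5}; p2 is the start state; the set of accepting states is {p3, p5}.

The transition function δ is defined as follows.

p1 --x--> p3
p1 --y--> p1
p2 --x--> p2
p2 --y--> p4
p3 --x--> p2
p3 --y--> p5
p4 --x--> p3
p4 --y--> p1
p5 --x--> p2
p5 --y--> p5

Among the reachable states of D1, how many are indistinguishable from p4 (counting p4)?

Every state is reachable, so we keep all 5.
P0 = {p3,p5} | {p1,p2,p4}.
On input x, block {p1,p2,p4} splits into {p1,p4} and {p2}.
Stable partition: {p3,p5} | {p1,p4} | {p2} — 3 equivalence classes.
The equivalence class containing p4 is {p1,p4}, of size 2.

2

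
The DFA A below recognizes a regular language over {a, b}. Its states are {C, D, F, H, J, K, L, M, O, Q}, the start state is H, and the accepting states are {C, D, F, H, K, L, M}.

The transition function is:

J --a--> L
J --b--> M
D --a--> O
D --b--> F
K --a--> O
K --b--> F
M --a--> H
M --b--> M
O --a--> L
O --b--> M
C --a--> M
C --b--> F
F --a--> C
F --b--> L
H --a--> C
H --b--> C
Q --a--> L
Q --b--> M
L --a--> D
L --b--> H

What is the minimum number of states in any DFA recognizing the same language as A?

States {J,K,Q} cannot be reached from the start state, so discard them.
Start with accepting vs non-accepting: {C,D,F,H,L,M} | {O}.
On input a, block {C,D,F,H,L,M} splits into {C,F,H,L,M} and {D}.
On input a, block {C,F,H,L,M} splits into {C,F,H,M} and {L}.
On input b, block {C,F,H,M} splits into {C,H,M} and {F}.
Refine {C,H,M} on symbol b: members go to different blocks, giving {H,M} and {C}.
Refine {H,M} on symbol a: members go to different blocks, giving {H} and {M}.
Stable partition: {H} | {O} | {D} | {L} | {F} | {C} | {M} — 7 equivalence classes.

7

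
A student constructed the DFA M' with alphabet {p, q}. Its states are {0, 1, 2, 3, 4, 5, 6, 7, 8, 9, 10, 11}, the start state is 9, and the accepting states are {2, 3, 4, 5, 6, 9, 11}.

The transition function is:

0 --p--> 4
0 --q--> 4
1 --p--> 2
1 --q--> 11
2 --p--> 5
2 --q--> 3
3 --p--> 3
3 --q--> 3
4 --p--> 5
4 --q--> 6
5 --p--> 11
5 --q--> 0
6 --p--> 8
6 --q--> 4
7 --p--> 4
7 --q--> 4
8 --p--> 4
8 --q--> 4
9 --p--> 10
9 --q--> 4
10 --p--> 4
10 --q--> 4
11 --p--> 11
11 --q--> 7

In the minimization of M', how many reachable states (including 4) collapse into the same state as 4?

First remove the unreachable states {1,2,3}; 9 states remain.
P0 = {4,5,6,9,11} | {0,7,8,10}.
Refine {4,5,6,9,11} on symbol p: members go to different blocks, giving {4,5,11} and {6,9}.
On input q, block {4,5,11} splits into {5,11} and {4}.
Stable partition: {5,11} | {0,7,8,10} | {6,9} | {4} — 4 equivalence classes.
State 4 belongs to the block {4}, which has 1 states.

1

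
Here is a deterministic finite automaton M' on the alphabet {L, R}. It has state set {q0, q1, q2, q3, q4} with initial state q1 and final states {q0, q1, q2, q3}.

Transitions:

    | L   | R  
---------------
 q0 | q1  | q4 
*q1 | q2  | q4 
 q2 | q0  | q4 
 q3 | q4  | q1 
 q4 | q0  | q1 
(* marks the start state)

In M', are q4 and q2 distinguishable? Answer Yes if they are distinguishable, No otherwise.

Yes

First remove the unreachable states {q3}; 4 states remain.
Start with accepting vs non-accepting: {q0,q1,q2} | {q4}.
No further refinement is possible. Final partition (2 blocks): {q0,q1,q2} | {q4}.
q4 and q2 end up in different blocks, so they are distinguishable. For instance, the string 'ε' is accepted from only q2.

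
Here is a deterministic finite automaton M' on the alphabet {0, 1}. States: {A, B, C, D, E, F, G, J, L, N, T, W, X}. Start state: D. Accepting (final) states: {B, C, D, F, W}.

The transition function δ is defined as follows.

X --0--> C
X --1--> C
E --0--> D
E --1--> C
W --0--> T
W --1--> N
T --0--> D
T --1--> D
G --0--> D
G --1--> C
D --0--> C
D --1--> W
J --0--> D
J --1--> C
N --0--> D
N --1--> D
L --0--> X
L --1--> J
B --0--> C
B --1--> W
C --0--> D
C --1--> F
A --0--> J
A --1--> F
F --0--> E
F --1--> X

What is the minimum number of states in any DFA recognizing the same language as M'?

3

First remove the unreachable states {A,B,G,J,L}; 8 states remain.
Start with accepting vs non-accepting: {C,D,F,W} | {E,N,T,X}.
On input 0, block {C,D,F,W} splits into {C,D} and {F,W}.
The partition is now stable with 3 blocks: {C,D} | {E,N,T,X} | {F,W}.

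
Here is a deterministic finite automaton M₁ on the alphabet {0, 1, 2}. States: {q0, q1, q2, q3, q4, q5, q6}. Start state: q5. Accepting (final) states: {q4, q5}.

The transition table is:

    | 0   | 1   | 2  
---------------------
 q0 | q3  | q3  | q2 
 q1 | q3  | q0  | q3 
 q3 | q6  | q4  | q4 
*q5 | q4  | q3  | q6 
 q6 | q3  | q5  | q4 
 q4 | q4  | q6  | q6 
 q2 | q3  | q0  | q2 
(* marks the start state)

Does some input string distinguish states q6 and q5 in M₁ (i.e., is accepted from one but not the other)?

First remove the unreachable states {q0,q1,q2}; 4 states remain.
Start with accepting vs non-accepting: {q4,q5} | {q3,q6}.
Stable partition: {q4,q5} | {q3,q6} — 2 equivalence classes.
q6 and q5 end up in different blocks, so they are distinguishable. For instance, the string 'ε' is accepted from only q5.

Yes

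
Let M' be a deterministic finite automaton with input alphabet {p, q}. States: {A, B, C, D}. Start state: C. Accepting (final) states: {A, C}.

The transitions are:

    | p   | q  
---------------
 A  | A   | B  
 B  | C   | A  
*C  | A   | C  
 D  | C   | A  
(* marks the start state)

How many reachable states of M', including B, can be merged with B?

1

States {D} cannot be reached from the start state, so discard them.
P0 = {A,C} | {B}.
On input q, block {A,C} splits into {A} and {C}.
Stable partition: {A} | {B} | {C} — 3 equivalence classes.
State B belongs to the block {B}, which has 1 states.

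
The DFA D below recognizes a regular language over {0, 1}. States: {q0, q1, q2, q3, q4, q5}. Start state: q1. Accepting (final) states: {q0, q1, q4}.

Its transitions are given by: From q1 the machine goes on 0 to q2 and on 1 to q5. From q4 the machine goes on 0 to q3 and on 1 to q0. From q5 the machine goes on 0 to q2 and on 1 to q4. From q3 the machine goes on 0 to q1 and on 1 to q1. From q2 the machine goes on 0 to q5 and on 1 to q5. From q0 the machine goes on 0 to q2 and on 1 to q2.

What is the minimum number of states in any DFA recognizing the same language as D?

6

Every state is reachable, so we keep all 6.
Start with accepting vs non-accepting: {q0,q1,q4} | {q2,q3,q5}.
Refine {q0,q1,q4} on symbol 1: members go to different blocks, giving {q0,q1} and {q4}.
Split {q2,q3,q5} by δ(·,0) → {q2,q5} and {q3}.
On input 1, block {q2,q5} splits into {q2} and {q5}.
Refine {q0,q1} on symbol 1: members go to different blocks, giving {q0} and {q1}.
No further refinement is possible. Final partition (6 blocks): {q0} | {q2} | {q4} | {q3} | {q5} | {q1}.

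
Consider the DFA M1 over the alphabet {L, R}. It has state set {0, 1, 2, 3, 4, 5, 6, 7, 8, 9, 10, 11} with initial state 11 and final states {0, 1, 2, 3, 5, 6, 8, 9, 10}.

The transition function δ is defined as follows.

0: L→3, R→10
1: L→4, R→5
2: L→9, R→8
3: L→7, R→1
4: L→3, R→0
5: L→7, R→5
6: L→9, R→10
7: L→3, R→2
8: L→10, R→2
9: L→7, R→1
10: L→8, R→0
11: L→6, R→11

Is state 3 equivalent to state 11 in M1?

No

Every state is reachable, so we keep all 12.
Start with accepting vs non-accepting: {0,1,2,3,5,6,8,9,10} | {4,7,11}.
On input L, block {0,1,2,3,5,6,8,9,10} splits into {0,2,6,8,10} and {1,3,5,9}.
Split {0,2,6,8,10} by δ(·,L) → {0,2,6} and {8,10}.
Split {4,7,11} by δ(·,L) → {4,7} and {11}.
The partition is now stable with 5 blocks: {0,2,6} | {4,7} | {1,3,5,9} | {8,10} | {11}.
3 and 11 end up in different blocks, so they are distinguishable. For instance, the string 'ε' is accepted from only 3.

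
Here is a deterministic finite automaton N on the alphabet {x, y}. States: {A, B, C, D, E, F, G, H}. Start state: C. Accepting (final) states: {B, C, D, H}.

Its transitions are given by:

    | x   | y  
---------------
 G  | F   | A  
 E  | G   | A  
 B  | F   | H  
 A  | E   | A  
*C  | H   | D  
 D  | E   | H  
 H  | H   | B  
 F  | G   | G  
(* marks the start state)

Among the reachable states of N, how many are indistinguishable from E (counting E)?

4

Every state is reachable, so we keep all 8.
P0 = {B,C,D,H} | {A,E,F,G}.
Refine {B,C,D,H} on symbol x: members go to different blocks, giving {B,D} and {C,H}.
No further refinement is possible. Final partition (3 blocks): {B,D} | {A,E,F,G} | {C,H}.
State E belongs to the block {A,E,F,G}, which has 4 states.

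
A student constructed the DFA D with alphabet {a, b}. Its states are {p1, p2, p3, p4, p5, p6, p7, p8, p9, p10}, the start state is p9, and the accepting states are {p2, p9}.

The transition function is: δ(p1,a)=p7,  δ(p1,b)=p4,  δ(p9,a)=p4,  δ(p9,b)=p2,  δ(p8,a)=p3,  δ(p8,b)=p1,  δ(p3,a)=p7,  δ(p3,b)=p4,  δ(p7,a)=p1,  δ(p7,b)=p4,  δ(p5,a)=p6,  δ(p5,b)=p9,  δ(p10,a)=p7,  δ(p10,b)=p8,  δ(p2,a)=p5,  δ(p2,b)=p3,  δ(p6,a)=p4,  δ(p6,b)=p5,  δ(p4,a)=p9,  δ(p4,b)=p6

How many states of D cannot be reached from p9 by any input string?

BFS from p9 reaches {p1, p2, p3, p4, p5, p6, p7, p9}; the 2 state(s) p8, p10 are never visited.

2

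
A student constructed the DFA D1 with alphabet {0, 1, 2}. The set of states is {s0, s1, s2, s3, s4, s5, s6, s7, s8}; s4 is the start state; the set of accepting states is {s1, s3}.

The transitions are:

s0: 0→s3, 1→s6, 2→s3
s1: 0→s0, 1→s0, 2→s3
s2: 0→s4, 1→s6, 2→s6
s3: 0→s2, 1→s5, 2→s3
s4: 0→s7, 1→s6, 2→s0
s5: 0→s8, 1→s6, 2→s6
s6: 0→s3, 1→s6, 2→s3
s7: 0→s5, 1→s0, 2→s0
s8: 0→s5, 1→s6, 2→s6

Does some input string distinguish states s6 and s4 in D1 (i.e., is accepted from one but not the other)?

Yes

States {s1} cannot be reached from the start state, so discard them.
P0 = {s3} | {s0,s2,s4,s5,s6,s7,s8}.
On input 0, block {s0,s2,s4,s5,s6,s7,s8} splits into {s2,s4,s5,s7,s8} and {s0,s6}.
The partition is now stable with 3 blocks: {s3} | {s2,s4,s5,s7,s8} | {s0,s6}.
s6 and s4 end up in different blocks, so they are distinguishable. For instance, the string '0' is accepted from only s6.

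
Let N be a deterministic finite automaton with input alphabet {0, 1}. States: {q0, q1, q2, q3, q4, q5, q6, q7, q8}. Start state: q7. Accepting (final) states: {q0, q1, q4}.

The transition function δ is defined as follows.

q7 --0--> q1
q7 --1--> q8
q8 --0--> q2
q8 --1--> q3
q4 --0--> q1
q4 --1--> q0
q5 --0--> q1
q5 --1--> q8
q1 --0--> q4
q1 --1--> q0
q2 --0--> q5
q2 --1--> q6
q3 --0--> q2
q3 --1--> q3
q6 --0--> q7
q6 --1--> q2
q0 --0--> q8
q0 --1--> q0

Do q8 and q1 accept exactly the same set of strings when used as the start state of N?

Every state is reachable, so we keep all 9.
Initial partition by acceptance: {q0,q1,q4} | {q2,q3,q5,q6,q7,q8}.
Refine {q0,q1,q4} on symbol 0: members go to different blocks, giving {q1,q4} and {q0}.
On input 0, block {q2,q3,q5,q6,q7,q8} splits into {q2,q3,q6,q8} and {q5,q7}.
On input 0, block {q2,q3,q6,q8} splits into {q2,q6} and {q3,q8}.
The partition is now stable with 5 blocks: {q1,q4} | {q2,q6} | {q0} | {q5,q7} | {q3,q8}.
q8 and q1 end up in different blocks, so they are distinguishable. For instance, the string 'ε' is accepted from only q1.

No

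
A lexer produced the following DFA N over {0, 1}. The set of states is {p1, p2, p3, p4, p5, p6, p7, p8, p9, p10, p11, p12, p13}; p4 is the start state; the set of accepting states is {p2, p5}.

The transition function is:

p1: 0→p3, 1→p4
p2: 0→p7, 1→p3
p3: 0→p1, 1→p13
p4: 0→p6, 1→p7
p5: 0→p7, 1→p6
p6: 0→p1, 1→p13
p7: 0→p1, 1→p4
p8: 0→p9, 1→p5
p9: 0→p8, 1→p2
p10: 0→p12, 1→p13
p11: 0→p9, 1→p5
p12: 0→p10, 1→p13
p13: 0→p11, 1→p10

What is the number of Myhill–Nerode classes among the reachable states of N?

Every state is reachable, so we keep all 13.
Start with accepting vs non-accepting: {p2,p5} | {p1,p3,p4,p6,p7,p8,p9,p10,p11,p12,p13}.
Refine {p1,p3,p4,p6,p7,p8,p9,p10,p11,p12,p13} on symbol 1: members go to different blocks, giving {p1,p3,p4,p6,p7,p10,p12,p13} and {p8,p9,p11}.
Split {p1,p3,p4,p6,p7,p10,p12,p13} by δ(·,0) → {p1,p3,p4,p6,p7,p10,p12} and {p13}.
Split {p1,p3,p4,p6,p7,p10,p12} by δ(·,1) → {p3,p6,p10,p12} and {p1,p4,p7}.
Split {p3,p6,p10,p12} by δ(·,0) → {p3,p6} and {p10,p12}.
Refine {p1,p4,p7} on symbol 0: members go to different blocks, giving {p1,p4} and {p7}.
Split {p1,p4} by δ(·,1) → {p1} and {p4}.
The partition is now stable with 8 blocks: {p2,p5} | {p3,p6} | {p8,p9,p11} | {p13} | {p1} | {p10,p12} | {p7} | {p4}.

8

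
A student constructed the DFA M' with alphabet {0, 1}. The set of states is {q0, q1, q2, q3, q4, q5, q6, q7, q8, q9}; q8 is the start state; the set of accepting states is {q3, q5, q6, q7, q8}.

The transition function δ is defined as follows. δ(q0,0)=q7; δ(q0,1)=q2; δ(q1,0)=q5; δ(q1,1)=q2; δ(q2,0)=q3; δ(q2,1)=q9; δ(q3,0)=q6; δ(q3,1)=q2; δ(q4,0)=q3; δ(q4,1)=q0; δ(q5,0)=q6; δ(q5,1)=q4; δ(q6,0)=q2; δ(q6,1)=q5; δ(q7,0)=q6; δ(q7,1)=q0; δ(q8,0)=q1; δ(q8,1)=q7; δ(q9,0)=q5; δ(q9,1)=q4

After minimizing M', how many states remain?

3

Initial partition by acceptance: {q3,q5,q6,q7,q8} | {q0,q1,q2,q4,q9}.
Split {q3,q5,q6,q7,q8} by δ(·,0) → {q3,q5,q7} and {q6,q8}.
Stable partition: {q3,q5,q7} | {q0,q1,q2,q4,q9} | {q6,q8} — 3 equivalence classes.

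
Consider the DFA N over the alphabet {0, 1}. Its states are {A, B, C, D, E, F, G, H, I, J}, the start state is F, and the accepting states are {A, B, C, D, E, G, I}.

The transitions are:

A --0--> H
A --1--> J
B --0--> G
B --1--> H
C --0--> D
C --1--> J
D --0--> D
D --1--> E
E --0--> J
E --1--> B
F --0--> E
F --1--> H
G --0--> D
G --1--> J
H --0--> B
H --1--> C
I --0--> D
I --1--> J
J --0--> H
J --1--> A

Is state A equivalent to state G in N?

States {I} cannot be reached from the start state, so discard them.
Initial partition by acceptance: {A,B,C,D,E,G} | {F,H,J}.
On input 0, block {A,B,C,D,E,G} splits into {B,C,D,G} and {A,E}.
Split {B,C,D,G} by δ(·,1) → {B,C,G} and {D}.
On input 0, block {B,C,G} splits into {C,G} and {B}.
Split {F,H,J} by δ(·,0) → {F} and {H} and {J}.
On input 0, block {A,E} splits into {A} and {E}.
The partition is now stable with 8 blocks: {C,G} | {F} | {A} | {D} | {B} | {H} | {J} | {E}.
A and G end up in different blocks, so they are distinguishable. For instance, the string '0' is accepted from only G.

No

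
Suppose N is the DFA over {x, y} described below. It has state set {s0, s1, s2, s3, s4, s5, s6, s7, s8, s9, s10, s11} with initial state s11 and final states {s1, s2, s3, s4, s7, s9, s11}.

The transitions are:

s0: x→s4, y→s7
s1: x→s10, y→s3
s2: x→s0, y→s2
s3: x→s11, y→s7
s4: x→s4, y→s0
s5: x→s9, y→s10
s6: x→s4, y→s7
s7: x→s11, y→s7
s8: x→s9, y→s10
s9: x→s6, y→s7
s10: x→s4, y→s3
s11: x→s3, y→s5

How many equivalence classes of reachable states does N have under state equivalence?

First remove the unreachable states {s1,s2,s8}; 9 states remain.
P0 = {s3,s4,s7,s9,s11} | {s0,s5,s6,s10}.
Refine {s3,s4,s7,s9,s11} on symbol x: members go to different blocks, giving {s3,s4,s7,s11} and {s9}.
Split {s3,s4,s7,s11} by δ(·,y) → {s3,s7} and {s4,s11}.
Refine {s0,s5,s6,s10} on symbol x: members go to different blocks, giving {s0,s6,s10} and {s5}.
On input x, block {s4,s11} splits into {s4} and {s11}.
Stable partition: {s3,s7} | {s0,s6,s10} | {s9} | {s4} | {s5} | {s11} — 6 equivalence classes.

6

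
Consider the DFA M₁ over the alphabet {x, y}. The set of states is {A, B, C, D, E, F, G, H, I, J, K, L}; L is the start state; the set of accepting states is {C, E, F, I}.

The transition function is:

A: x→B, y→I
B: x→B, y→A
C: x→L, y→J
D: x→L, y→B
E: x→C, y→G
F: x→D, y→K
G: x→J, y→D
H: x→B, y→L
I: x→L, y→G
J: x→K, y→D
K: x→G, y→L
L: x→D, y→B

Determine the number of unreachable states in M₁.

No path from L leads to C, E, F, H; the other 8 states are all reachable.

4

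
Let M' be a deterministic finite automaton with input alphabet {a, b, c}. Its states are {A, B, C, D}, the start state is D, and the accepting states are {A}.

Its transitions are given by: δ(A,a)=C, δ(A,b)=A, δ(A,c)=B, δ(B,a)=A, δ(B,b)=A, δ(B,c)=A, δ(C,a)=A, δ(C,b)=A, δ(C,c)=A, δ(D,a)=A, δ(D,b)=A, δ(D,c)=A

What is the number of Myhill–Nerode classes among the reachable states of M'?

2

Every state is reachable, so we keep all 4.
P0 = {A} | {B,C,D}.
The partition is now stable with 2 blocks: {A} | {B,C,D}.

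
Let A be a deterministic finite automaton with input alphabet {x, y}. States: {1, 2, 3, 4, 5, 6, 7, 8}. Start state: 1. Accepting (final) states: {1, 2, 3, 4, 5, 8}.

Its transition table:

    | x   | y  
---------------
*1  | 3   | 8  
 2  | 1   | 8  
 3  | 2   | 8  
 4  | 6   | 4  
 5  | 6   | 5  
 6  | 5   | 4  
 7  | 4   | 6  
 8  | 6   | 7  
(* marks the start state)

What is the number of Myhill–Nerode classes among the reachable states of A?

5

All states are reachable from the start state.
Initial partition by acceptance: {1,2,3,4,5,8} | {6,7}.
Split {1,2,3,4,5,8} by δ(·,x) → {1,2,3} and {4,5,8}.
Split {6,7} by δ(·,y) → {6} and {7}.
On input y, block {4,5,8} splits into {4,5} and {8}.
Stable partition: {1,2,3} | {6} | {4,5} | {7} | {8} — 5 equivalence classes.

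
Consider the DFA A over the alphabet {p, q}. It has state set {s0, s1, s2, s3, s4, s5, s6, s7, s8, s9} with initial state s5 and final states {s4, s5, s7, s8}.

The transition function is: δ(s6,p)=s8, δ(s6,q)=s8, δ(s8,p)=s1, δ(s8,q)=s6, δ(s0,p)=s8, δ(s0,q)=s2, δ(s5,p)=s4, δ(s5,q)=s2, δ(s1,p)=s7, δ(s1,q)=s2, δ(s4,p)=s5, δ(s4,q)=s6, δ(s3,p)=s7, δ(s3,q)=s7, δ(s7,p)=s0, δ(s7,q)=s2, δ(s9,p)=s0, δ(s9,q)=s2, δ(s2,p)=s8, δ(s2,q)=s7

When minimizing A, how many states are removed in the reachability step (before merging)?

No path from s5 leads to s3, s9; the other 8 states are all reachable.

2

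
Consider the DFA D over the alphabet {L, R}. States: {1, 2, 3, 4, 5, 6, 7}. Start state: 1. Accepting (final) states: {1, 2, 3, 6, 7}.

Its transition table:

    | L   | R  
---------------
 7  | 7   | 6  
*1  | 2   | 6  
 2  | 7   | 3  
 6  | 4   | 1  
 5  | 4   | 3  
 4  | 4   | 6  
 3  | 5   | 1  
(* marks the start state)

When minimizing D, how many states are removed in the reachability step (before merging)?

Every one of the 7 states is reachable from 1.

0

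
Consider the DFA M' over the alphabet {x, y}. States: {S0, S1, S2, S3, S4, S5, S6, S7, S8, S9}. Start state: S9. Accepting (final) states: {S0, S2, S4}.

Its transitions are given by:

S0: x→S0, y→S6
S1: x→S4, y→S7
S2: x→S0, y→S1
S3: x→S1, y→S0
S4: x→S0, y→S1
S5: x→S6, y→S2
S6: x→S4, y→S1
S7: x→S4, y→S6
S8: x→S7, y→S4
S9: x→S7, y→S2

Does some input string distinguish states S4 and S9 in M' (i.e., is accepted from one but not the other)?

First remove the unreachable states {S3,S5,S8}; 7 states remain.
P0 = {S0,S2,S4} | {S1,S6,S7,S9}.
Split {S1,S6,S7,S9} by δ(·,x) → {S1,S6,S7} and {S9}.
No further refinement is possible. Final partition (3 blocks): {S0,S2,S4} | {S1,S6,S7} | {S9}.
S4 and S9 end up in different blocks, so they are distinguishable. For instance, the string 'ε' is accepted from only S4.

Yes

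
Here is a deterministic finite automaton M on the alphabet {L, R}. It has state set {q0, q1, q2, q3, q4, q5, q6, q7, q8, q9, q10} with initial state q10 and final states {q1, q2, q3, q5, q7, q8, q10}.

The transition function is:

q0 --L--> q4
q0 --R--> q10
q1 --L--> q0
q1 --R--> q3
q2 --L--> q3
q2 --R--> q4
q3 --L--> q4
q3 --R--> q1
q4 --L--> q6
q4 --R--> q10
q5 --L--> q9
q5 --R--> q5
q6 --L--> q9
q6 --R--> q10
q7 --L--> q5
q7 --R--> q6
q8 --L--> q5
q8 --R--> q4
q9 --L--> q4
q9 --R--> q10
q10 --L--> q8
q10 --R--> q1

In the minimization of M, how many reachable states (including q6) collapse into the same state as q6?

First remove the unreachable states {q2,q7}; 9 states remain.
Initial partition by acceptance: {q1,q3,q5,q8,q10} | {q0,q4,q6,q9}.
Refine {q1,q3,q5,q8,q10} on symbol L: members go to different blocks, giving {q1,q3,q5} and {q8,q10}.
Split {q8,q10} by δ(·,L) → {q8} and {q10}.
The partition is now stable with 4 blocks: {q1,q3,q5} | {q0,q4,q6,q9} | {q8} | {q10}.
State q6 belongs to the block {q0,q4,q6,q9}, which has 4 states.

4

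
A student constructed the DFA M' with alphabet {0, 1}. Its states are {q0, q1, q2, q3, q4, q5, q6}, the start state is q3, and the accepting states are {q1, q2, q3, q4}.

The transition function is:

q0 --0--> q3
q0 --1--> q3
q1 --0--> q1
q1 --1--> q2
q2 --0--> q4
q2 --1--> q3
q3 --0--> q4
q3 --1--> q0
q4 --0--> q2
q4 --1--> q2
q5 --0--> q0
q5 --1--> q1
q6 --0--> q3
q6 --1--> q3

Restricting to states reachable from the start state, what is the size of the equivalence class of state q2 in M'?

First remove the unreachable states {q1,q5,q6}; 4 states remain.
Start with accepting vs non-accepting: {q2,q3,q4} | {q0}.
Refine {q2,q3,q4} on symbol 1: members go to different blocks, giving {q2,q4} and {q3}.
Split {q2,q4} by δ(·,1) → {q2} and {q4}.
Stable partition: {q2} | {q0} | {q3} | {q4} — 4 equivalence classes.
The equivalence class containing q2 is {q2}, of size 1.

1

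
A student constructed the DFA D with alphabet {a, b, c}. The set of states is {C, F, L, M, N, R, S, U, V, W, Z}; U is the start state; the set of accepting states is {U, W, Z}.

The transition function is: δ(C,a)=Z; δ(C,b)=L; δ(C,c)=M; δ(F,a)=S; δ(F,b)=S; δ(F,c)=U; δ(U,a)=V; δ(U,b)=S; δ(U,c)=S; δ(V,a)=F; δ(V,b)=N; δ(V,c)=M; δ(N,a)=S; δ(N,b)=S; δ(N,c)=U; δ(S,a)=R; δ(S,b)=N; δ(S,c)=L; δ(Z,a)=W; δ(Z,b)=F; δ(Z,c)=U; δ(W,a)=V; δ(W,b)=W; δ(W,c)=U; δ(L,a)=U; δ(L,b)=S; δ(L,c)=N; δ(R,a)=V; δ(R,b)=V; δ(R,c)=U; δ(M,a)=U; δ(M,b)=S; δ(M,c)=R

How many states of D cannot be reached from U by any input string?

3

BFS from U reaches {F, L, M, N, R, S, U, V}; the 3 state(s) C, W, Z are never visited.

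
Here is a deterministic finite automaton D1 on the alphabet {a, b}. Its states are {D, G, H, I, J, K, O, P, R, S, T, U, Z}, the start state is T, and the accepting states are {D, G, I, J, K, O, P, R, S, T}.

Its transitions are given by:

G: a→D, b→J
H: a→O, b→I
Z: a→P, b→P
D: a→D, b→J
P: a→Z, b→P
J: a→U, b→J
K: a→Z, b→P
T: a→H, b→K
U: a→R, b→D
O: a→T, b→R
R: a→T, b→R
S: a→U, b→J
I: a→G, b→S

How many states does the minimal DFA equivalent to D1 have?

7

Initial partition by acceptance: {D,G,I,J,K,O,P,R,S,T} | {H,U,Z}.
Split {D,G,I,J,K,O,P,R,S,T} by δ(·,a) → {J,K,P,S,T} and {D,G,I,O,R}.
Split {H,U,Z} by δ(·,a) → {H,U} and {Z}.
On input a, block {J,K,P,S,T} splits into {J,S,T} and {K,P}.
Split {J,S,T} by δ(·,b) → {J,S} and {T}.
Refine {D,G,I,O,R} on symbol a: members go to different blocks, giving {D,G,I} and {O,R}.
The partition is now stable with 7 blocks: {J,S} | {H,U} | {D,G,I} | {Z} | {K,P} | {T} | {O,R}.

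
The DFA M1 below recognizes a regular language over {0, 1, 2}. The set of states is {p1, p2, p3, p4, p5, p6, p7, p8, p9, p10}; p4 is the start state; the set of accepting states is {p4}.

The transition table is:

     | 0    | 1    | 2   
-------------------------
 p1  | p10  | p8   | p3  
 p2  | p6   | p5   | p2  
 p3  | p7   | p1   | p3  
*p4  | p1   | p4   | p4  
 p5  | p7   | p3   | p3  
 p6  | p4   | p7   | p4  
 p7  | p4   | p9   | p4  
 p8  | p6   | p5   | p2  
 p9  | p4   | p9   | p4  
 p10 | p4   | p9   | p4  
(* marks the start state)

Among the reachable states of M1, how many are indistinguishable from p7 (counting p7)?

4

Initial partition by acceptance: {p4} | {p1,p2,p3,p5,p6,p7,p8,p9,p10}.
Split {p1,p2,p3,p5,p6,p7,p8,p9,p10} by δ(·,0) → {p1,p2,p3,p5,p8} and {p6,p7,p9,p10}.
Stable partition: {p4} | {p1,p2,p3,p5,p8} | {p6,p7,p9,p10} — 3 equivalence classes.
The equivalence class containing p7 is {p6,p7,p9,p10}, of size 4.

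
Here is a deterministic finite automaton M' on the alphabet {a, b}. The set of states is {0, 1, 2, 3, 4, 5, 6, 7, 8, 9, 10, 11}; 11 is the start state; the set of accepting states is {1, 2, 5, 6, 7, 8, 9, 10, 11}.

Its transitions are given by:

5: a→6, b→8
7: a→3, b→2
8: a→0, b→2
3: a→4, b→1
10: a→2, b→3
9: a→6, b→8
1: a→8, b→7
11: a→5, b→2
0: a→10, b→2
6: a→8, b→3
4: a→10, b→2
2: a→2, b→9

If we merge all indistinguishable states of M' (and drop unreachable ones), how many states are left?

10

All states are reachable from the start state.
P0 = {1,2,5,6,7,8,9,10,11} | {0,3,4}.
Refine {1,2,5,6,7,8,9,10,11} on symbol a: members go to different blocks, giving {1,2,5,6,9,10,11} and {7,8}.
Refine {1,2,5,6,9,10,11} on symbol a: members go to different blocks, giving {2,5,9,10,11} and {1,6}.
On input a, block {2,5,9,10,11} splits into {2,10,11} and {5,9}.
On input a, block {2,10,11} splits into {2,10} and {11}.
Refine {2,10} on symbol b: members go to different blocks, giving {2} and {10}.
On input a, block {0,3,4} splits into {0,4} and {3}.
Refine {7,8} on symbol a: members go to different blocks, giving {7} and {8}.
Refine {1,6} on symbol b: members go to different blocks, giving {1} and {6}.
Stable partition: {2} | {0,4} | {7} | {1} | {5,9} | {11} | {10} | {3} | {8} | {6} — 10 equivalence classes.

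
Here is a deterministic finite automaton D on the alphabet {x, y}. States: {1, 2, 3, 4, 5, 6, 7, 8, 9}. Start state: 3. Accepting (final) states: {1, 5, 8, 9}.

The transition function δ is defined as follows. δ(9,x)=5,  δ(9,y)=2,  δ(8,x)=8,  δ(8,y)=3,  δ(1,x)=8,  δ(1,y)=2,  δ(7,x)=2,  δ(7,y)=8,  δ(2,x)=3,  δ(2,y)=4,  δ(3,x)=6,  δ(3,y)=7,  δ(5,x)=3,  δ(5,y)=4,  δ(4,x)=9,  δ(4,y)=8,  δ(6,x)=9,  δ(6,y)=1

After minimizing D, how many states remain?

9

All states are reachable from the start state.
Start with accepting vs non-accepting: {1,5,8,9} | {2,3,4,6,7}.
Split {1,5,8,9} by δ(·,x) → {1,8,9} and {5}.
Refine {1,8,9} on symbol x: members go to different blocks, giving {1,8} and {9}.
On input x, block {2,3,4,6,7} splits into {2,3,7} and {4,6}.
On input x, block {2,3,7} splits into {2,7} and {3}.
Split {1,8} by δ(·,y) → {1} and {8}.
Refine {2,7} on symbol x: members go to different blocks, giving {2} and {7}.
Refine {4,6} on symbol y: members go to different blocks, giving {4} and {6}.
The partition is now stable with 9 blocks: {1} | {2} | {5} | {9} | {4} | {3} | {8} | {7} | {6}.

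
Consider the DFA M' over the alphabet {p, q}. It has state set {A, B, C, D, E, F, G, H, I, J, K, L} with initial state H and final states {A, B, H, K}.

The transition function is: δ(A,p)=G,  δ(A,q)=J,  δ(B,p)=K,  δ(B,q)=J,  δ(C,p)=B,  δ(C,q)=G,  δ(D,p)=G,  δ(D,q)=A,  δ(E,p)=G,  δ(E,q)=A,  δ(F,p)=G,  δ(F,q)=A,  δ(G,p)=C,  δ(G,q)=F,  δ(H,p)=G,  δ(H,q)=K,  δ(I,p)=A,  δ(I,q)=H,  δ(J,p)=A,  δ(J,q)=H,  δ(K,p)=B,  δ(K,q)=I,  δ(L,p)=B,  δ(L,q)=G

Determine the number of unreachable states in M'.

3

Starting at H and following transitions, the reachable set is {A, B, C, F, G, H, I, J, K}. That leaves D, E, L unreachable — 3 in total.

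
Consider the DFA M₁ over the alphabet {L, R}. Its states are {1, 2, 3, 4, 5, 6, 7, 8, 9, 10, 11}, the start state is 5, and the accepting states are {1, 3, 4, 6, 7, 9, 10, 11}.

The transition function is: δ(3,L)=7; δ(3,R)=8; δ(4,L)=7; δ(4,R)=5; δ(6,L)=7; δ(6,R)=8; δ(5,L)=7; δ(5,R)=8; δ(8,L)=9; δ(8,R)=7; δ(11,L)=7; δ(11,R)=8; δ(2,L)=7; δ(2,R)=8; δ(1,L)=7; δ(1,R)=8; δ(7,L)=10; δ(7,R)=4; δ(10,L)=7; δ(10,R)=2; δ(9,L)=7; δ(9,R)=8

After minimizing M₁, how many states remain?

5

Reachable states from the start: {2,4,5,7,8,9,10}. Unreachable: {1,3,6,11} — drop them.
Start with accepting vs non-accepting: {4,7,9,10} | {2,5,8}.
On input R, block {4,7,9,10} splits into {4,9,10} and {7}.
Refine {2,5,8} on symbol L: members go to different blocks, giving {2,5} and {8}.
Split {4,9,10} by δ(·,R) → {4,10} and {9}.
Stable partition: {4,10} | {2,5} | {7} | {8} | {9} — 5 equivalence classes.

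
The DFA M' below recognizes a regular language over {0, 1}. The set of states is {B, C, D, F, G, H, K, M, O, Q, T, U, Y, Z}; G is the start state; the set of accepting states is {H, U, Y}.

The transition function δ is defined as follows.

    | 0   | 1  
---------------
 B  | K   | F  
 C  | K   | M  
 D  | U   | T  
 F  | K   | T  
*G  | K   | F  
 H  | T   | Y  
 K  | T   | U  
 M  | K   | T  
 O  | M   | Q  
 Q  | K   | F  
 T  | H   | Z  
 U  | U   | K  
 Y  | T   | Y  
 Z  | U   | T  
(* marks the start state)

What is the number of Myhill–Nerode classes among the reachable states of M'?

States {B,C,D,M,O,Q} cannot be reached from the start state, so discard them.
Start with accepting vs non-accepting: {H,U,Y} | {F,G,K,T,Z}.
Split {H,U,Y} by δ(·,0) → {H,Y} and {U}.
Split {F,G,K,T,Z} by δ(·,0) → {F,G,K} and {Z} and {T}.
Refine {F,G,K} on symbol 0: members go to different blocks, giving {F,G} and {K}.
Split {F,G} by δ(·,1) → {G} and {F}.
No further refinement is possible. Final partition (7 blocks): {H,Y} | {G} | {U} | {Z} | {T} | {K} | {F}.

7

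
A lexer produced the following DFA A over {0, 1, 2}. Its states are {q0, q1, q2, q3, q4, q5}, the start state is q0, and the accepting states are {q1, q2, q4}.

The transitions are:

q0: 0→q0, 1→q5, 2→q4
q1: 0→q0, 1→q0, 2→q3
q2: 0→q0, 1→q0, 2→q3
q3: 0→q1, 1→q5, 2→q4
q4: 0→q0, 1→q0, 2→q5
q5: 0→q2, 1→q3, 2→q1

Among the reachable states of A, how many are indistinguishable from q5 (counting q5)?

Every state is reachable, so we keep all 6.
P0 = {q1,q2,q4} | {q0,q3,q5}.
Split {q0,q3,q5} by δ(·,0) → {q3,q5} and {q0}.
No further refinement is possible. Final partition (3 blocks): {q1,q2,q4} | {q3,q5} | {q0}.
State q5 belongs to the block {q3,q5}, which has 2 states.

2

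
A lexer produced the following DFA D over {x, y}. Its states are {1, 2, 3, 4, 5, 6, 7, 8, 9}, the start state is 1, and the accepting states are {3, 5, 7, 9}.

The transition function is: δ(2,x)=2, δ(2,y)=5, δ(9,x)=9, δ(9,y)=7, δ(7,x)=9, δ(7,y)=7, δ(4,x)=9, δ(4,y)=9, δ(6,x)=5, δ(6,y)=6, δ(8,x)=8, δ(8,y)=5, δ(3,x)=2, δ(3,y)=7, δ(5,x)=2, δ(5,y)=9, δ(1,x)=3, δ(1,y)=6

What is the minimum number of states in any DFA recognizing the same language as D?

States {4,8} cannot be reached from the start state, so discard them.
Initial partition by acceptance: {3,5,7,9} | {1,2,6}.
Refine {3,5,7,9} on symbol x: members go to different blocks, giving {3,5} and {7,9}.
Split {1,2,6} by δ(·,x) → {1,6} and {2}.
Stable partition: {3,5} | {1,6} | {7,9} | {2} — 4 equivalence classes.

4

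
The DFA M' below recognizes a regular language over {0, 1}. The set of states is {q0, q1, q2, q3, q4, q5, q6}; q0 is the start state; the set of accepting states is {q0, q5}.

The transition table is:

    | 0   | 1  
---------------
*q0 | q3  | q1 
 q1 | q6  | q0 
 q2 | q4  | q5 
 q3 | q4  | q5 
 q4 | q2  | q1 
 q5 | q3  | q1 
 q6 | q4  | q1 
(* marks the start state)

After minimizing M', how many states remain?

All states are reachable from the start state.
Start with accepting vs non-accepting: {q0,q5} | {q1,q2,q3,q4,q6}.
On input 1, block {q1,q2,q3,q4,q6} splits into {q1,q2,q3} and {q4,q6}.
On input 0, block {q4,q6} splits into {q4} and {q6}.
Refine {q1,q2,q3} on symbol 0: members go to different blocks, giving {q2,q3} and {q1}.
No further refinement is possible. Final partition (5 blocks): {q0,q5} | {q2,q3} | {q4} | {q6} | {q1}.

5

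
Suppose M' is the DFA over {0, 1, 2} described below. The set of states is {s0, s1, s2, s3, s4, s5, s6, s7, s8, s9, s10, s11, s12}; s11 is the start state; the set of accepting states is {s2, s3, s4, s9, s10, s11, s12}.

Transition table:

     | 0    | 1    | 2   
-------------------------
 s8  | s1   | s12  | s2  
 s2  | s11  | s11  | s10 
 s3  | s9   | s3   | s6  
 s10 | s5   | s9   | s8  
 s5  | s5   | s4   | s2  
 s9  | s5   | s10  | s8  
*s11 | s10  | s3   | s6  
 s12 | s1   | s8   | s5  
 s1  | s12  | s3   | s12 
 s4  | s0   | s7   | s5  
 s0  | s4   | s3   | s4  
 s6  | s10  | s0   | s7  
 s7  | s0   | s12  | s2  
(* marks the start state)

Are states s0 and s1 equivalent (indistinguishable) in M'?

Yes

All states are reachable from the start state.
P0 = {s2,s3,s4,s9,s10,s11,s12} | {s0,s1,s5,s6,s7,s8}.
Refine {s2,s3,s4,s9,s10,s11,s12} on symbol 0: members go to different blocks, giving {s4,s9,s10,s12} and {s2,s3,s11}.
On input 1, block {s4,s9,s10,s12} splits into {s4,s12} and {s9,s10}.
On input 0, block {s0,s1,s5,s6,s7,s8} splits into {s5,s7,s8} and {s0,s1} and {s6}.
Refine {s5,s7,s8} on symbol 0: members go to different blocks, giving {s7,s8} and {s5}.
On input 0, block {s2,s3,s11} splits into {s3,s11} and {s2}.
The partition is now stable with 8 blocks: {s4,s12} | {s7,s8} | {s3,s11} | {s9,s10} | {s0,s1} | {s6} | {s5} | {s2}.
s0 and s1 lie in the same block of the stable partition, so they are equivalent — no string distinguishes them.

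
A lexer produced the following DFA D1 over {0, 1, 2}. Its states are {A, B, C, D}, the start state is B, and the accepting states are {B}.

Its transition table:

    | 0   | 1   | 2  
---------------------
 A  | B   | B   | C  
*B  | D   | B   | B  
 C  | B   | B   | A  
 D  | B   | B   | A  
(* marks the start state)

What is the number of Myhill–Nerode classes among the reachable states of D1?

2

All states are reachable from the start state.
Initial partition by acceptance: {B} | {A,C,D}.
The partition is now stable with 2 blocks: {B} | {A,C,D}.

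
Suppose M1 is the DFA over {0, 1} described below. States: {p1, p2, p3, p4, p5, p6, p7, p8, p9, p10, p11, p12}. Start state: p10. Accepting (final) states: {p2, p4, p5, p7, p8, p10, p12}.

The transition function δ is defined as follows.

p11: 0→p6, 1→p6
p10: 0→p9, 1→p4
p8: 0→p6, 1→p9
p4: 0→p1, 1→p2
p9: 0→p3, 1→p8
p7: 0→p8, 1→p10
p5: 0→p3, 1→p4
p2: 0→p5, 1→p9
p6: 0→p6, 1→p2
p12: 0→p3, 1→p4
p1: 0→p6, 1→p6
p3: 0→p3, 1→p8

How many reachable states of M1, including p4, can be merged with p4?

First remove the unreachable states {p7,p11,p12}; 9 states remain.
Start with accepting vs non-accepting: {p2,p4,p5,p8,p10} | {p1,p3,p6,p9}.
Refine {p2,p4,p5,p8,p10} on symbol 0: members go to different blocks, giving {p4,p5,p8,p10} and {p2}.
On input 1, block {p4,p5,p8,p10} splits into {p5,p10} and {p4} and {p8}.
Split {p1,p3,p6,p9} by δ(·,1) → {p3,p9} and {p1} and {p6}.
The partition is now stable with 7 blocks: {p5,p10} | {p3,p9} | {p2} | {p4} | {p8} | {p1} | {p6}.
State p4 belongs to the block {p4}, which has 1 states.

1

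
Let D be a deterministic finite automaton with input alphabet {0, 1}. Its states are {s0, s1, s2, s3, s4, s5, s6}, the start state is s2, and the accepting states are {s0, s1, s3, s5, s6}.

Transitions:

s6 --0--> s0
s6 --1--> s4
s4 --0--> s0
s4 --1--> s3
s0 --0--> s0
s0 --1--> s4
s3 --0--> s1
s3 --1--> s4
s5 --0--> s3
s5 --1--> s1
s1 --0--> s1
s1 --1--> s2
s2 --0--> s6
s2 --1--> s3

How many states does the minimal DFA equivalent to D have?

Reachable states from the start: {s0,s1,s2,s3,s4,s6}. Unreachable: {s5} — drop them.
P0 = {s0,s1,s3,s6} | {s2,s4}.
No further refinement is possible. Final partition (2 blocks): {s0,s1,s3,s6} | {s2,s4}.

2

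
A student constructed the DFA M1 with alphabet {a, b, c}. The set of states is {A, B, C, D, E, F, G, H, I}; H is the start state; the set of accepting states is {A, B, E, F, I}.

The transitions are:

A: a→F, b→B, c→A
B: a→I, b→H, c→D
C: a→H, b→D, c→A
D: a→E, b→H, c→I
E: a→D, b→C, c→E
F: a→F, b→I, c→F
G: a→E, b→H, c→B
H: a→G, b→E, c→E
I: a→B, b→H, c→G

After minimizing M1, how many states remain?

6

Initial partition by acceptance: {A,B,E,F,I} | {C,D,G,H}.
Split {A,B,E,F,I} by δ(·,a) → {A,B,F,I} and {E}.
On input b, block {A,B,F,I} splits into {A,F} and {B,I}.
Refine {C,D,G,H} on symbol a: members go to different blocks, giving {C,H} and {D,G}.
Split {C,H} by δ(·,a) → {C} and {H}.
Stable partition: {A,F} | {C} | {E} | {B,I} | {D,G} | {H} — 6 equivalence classes.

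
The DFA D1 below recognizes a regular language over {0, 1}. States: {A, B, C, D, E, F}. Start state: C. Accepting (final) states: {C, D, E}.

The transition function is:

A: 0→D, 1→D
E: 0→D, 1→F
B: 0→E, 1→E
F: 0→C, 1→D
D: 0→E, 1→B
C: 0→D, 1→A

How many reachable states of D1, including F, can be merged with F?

All states are reachable from the start state.
Start with accepting vs non-accepting: {C,D,E} | {A,B,F}.
No further refinement is possible. Final partition (2 blocks): {C,D,E} | {A,B,F}.
The equivalence class containing F is {A,B,F}, of size 3.

3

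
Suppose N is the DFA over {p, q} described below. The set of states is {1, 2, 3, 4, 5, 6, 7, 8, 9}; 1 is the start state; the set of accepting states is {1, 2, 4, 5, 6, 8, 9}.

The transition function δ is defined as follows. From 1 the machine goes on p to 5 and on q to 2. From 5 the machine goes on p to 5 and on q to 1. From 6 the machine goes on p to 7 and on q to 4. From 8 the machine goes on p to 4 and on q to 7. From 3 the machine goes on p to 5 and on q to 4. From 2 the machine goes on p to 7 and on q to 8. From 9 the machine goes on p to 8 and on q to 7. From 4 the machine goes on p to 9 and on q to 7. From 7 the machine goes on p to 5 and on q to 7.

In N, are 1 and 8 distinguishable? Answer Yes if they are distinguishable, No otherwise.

Reachable states from the start: {1,2,4,5,7,8,9}. Unreachable: {3,6} — drop them.
P0 = {1,2,4,5,8,9} | {7}.
Split {1,2,4,5,8,9} by δ(·,p) → {1,4,5,8,9} and {2}.
On input q, block {1,4,5,8,9} splits into {4,8,9} and {1} and {5}.
The partition is now stable with 5 blocks: {4,8,9} | {7} | {2} | {1} | {5}.
1 and 8 end up in different blocks, so they are distinguishable. For instance, the string 'q' is accepted from only 1.

Yes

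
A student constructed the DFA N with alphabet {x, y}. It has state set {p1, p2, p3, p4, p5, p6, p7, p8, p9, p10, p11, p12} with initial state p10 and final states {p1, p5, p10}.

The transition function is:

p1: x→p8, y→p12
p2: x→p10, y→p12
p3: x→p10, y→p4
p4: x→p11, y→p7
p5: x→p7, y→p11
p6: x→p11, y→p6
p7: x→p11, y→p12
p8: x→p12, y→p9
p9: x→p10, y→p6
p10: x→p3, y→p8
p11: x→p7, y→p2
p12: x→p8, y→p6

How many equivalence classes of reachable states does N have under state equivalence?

States {p1,p5} cannot be reached from the start state, so discard them.
Initial partition by acceptance: {p10} | {p2,p3,p4,p6,p7,p8,p9,p11,p12}.
Refine {p2,p3,p4,p6,p7,p8,p9,p11,p12} on symbol x: members go to different blocks, giving {p4,p6,p7,p8,p11,p12} and {p2,p3,p9}.
Refine {p4,p6,p7,p8,p11,p12} on symbol y: members go to different blocks, giving {p4,p6,p7,p12} and {p8,p11}.
Stable partition: {p10} | {p4,p6,p7,p12} | {p2,p3,p9} | {p8,p11} — 4 equivalence classes.

4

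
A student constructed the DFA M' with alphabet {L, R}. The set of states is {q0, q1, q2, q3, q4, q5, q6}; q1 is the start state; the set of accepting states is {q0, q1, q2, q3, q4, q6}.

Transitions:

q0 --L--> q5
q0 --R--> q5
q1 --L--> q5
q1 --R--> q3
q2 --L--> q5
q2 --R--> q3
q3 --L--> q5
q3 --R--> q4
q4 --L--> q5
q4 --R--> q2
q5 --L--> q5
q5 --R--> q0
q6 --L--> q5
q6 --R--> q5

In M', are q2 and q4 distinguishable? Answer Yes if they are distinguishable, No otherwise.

Reachable states from the start: {q0,q1,q2,q3,q4,q5}. Unreachable: {q6} — drop them.
Initial partition by acceptance: {q0,q1,q2,q3,q4} | {q5}.
Split {q0,q1,q2,q3,q4} by δ(·,R) → {q1,q2,q3,q4} and {q0}.
Stable partition: {q1,q2,q3,q4} | {q5} | {q0} — 3 equivalence classes.
q2 and q4 lie in the same block of the stable partition, so they are equivalent — no string distinguishes them.

No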